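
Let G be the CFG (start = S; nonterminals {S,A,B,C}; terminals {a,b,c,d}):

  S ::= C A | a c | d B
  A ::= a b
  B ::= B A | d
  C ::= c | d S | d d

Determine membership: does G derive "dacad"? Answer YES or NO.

Convert to CNF:
  S -> C A | T0 T3 | T2 B
  A -> T0 T1
  B -> B A | d
  C -> T2 S | T2 T2 | c
  T0 -> a
  T1 -> b
  T2 -> d
  T3 -> c

CYK table (by increasing span):
  T[0,0] 'd' = {B,T2}  orig:{B}
  T[1,1] 'a' = {T0}  orig:{}
  T[2,2] 'c' = {C,T3}  orig:{C}
  T[3,3] 'a' = {T0}  orig:{}
  T[4,4] 'd' = {B,T2}  orig:{B}
  T[0,1] 'da' = ∅
  T[1,2] 'ac' = {S}
  T[2,3] 'ca' = ∅
  T[3,4] 'ad' = ∅
  T[0,2] 'dac' = {C}
  T[1,3] 'aca' = ∅
  T[2,4] 'cad' = ∅
  T[0,3] 'daca' = ∅
  T[1,4] 'acad' = ∅
  T[0,4] 'dacad' = ∅

S ∉ T[0,4] ⇒ NO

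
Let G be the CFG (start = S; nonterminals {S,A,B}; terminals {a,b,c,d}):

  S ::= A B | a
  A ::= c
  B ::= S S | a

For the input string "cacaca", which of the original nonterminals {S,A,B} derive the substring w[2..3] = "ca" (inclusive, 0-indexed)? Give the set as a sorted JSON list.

Convert to CNF:
  S -> A B | a
  A -> c
  B -> S S | a

CYK table (by increasing span) — only the sub-triangle for w[2..3]:
  [2..2]={A}  "c"
  [3..3]={B,S}  "a"
  [2..3]={S}  "ca"

Original NTs in T[2,3] deriving "ca": ["S"]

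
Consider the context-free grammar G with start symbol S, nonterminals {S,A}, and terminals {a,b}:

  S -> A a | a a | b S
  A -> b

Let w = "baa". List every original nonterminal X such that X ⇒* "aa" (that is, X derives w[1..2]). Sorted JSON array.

CNF form of G:
  S -> A T0 | T0 T0 | T1 S
  A -> b
  T0 -> a
  T1 -> b

CYK table (by increasing span), restricted to cells inside w[1..2]:
  cell(1,1) a: {T0}  orig:{}
  cell(2,2) a: {T0}  orig:{}
  cell(1,2) aa: {S}

Original NTs in T[1,2] deriving "aa": ["S"]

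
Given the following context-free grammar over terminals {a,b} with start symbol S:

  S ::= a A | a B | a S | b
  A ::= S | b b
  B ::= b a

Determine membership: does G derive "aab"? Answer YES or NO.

CNF form of G:
  S -> T0 A | T0 B | T0 S | b
  A -> T0 A | T0 B | T0 S | T1 T1 | b
  B -> T1 T0
  T0 -> a
  T1 -> b

CYK table (by increasing span):
  T[0,0] 'a' = {T0}  orig:{}
  T[1,1] 'a' = {T0}  orig:{}
  T[2,2] 'b' = {A,S,T1}  orig:{A,S}
  T[0,1] 'aa' = ∅
  T[1,2] 'ab' = {A,S}
  T[0,2] 'aab' = {A,S}

S ∈ T[0,2] ⇒ YES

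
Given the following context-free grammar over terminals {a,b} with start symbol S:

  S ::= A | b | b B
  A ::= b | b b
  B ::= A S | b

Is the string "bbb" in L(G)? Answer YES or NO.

Convert to CNF:
  S -> T0 B | T0 T0 | b
  A -> T0 T0 | b
  B -> A S | b
  T0 -> b

CYK fill:
  cell(0,0) b: {A,B,S,T0}  orig:{A,B,S}
  cell(1,1) b: {A,B,S,T0}  orig:{A,B,S}
  cell(2,2) b: {A,B,S,T0}  orig:{A,B,S}
  cell(0,1) bb: {A,B,S}
  cell(1,2) bb: {A,B,S}
  cell(0,2) bbb: {B,S}

S ∈ T[0,2] ⇒ YES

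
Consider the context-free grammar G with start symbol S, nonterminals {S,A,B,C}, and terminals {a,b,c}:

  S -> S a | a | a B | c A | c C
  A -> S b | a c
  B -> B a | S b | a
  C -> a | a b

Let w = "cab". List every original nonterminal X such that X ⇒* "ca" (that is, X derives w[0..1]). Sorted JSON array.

Convert to CNF:
  S -> S T1 | T1 B | T2 A | T2 C | a
  A -> S T0 | T1 T2
  B -> B T1 | S T0 | a
  C -> T1 T0 | a
  T0 -> b
  T1 -> a
  T2 -> c

CYK table (by increasing span) — only the sub-triangle for w[0..1]:
  cell(0,0) c: {T2}  orig:{}
  cell(1,1) a: {B,C,S,T1}  orig:{B,C,S}
  cell(0,1) ca: {S}

Original NTs in T[0,1] deriving "ca": ["S"]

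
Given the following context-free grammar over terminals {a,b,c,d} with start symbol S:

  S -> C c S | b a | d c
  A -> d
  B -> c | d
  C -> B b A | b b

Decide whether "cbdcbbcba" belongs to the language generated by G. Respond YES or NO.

CNF form of G:
  S -> C X5 | T0 T2 | T3 T1
  A -> d
  B -> c | d
  C -> B X4 | T0 T0
  T0 -> b
  T1 -> c
  T2 -> a
  T3 -> d
  X4 -> T0 A
  X5 -> T1 S

Fill CYK table bottom-up:
  [0..0]={B,T1}  "c"  orig:{B}
  [1..1]={T0}  "b"  orig:{}
  [2..2]={A,B,T3}  "d"  orig:{A,B}
  [3..3]={B,T1}  "c"  orig:{B}
  [4..4]={T0}  "b"  orig:{}
  [5..5]={T0}  "b"  orig:{}
  [6..6]={B,T1}  "c"  orig:{B}
  [7..7]={T0}  "b"  orig:{}
  [8..8]={T2}  "a"  orig:{}
  [0..1]=∅  "cb"
  [1..2]={X4}  "bd"  orig:{}
  [2..3]={S}  "dc"
  [3..4]=∅  "cb"
  [4..5]={C}  "bb"
  [5..6]=∅  "bc"
  [6..7]=∅  "cb"
  [7..8]={S}  "ba"
  [0..2]={C}  "cbd"
  [1..3]=∅  "bdc"
  [2..4]=∅  "dcb"
  [3..5]=∅  "cbb"
  [4..6]=∅  "bbc"
  [5..7]=∅  "bcb"
  [6..8]={X5}  "cba"  orig:{}
  [0..3]=∅  "cbdc"
  [1..4]=∅  "bdcb"
  [2..5]=∅  "dcbb"
  [3..6]=∅  "cbbc"
  [4..7]=∅  "bbcb"
  [5..8]=∅  "bcba"
  [0..4]=∅  "cbdcb"
  [1..5]=∅  "bdcbb"
  [2..6]=∅  "dcbbc"
  [3..7]=∅  "cbbcb"
  [4..8]={S}  "bbcba"
  [0..5]=∅  "cbdcbb"
  [1..6]=∅  "bdcbbc"
  [2..7]=∅  "dcbbcb"
  [3..8]={X5}  "cbbcba"  orig:{}
  [0..6]=∅  "cbdcbbc"
  [1..7]=∅  "bdcbbcb"
  [2..8]=∅  "dcbbcba"
  [0..7]=∅  "cbdcbbcb"
  [1..8]=∅  "bdcbbcba"
  [0..8]={S}  "cbdcbbcba"

S ∈ T[0,8] ⇒ YES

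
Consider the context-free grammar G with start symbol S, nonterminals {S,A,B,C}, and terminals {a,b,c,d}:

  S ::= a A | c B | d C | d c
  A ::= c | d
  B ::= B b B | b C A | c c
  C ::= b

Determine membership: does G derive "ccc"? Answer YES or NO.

CNF form of G:
  S -> T1 B | T2 A | T3 C | T3 T1
  A -> c | d
  B -> B X4 | T0 X5 | T1 T1
  C -> b
  T0 -> b
  T1 -> c
  T2 -> a
  T3 -> d
  X4 -> T0 B
  X5 -> C A

CYK fill:
  T[0,0] 'c' = {A,T1}  orig:{A}
  T[1,1] 'c' = {A,T1}  orig:{A}
  T[2,2] 'c' = {A,T1}  orig:{A}
  T[0,1] 'cc' = {B}
  T[1,2] 'cc' = {B}
  T[0,2] 'ccc' = {S}

S ∈ T[0,2] ⇒ YES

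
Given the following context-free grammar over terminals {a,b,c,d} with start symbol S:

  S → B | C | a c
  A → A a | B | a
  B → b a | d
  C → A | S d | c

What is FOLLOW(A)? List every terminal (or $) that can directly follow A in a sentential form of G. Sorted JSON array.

FIRST iteration:
iter 1:
  A via A→a: +{a}
  B via B→b a: +{b}
  B via B→d: +{d}
  C via C→A: +{a}
  C via C→c: +{c}
  S via S→B: +{b,d}
  S via S→C: +{a,c}
  FIRST(S)={a,b,c,d}  FIRST(A)={a}  FIRST(B)={b,d}  FIRST(C)={a,c}
iter 2:
  A via A→B: +{b,d}
  C via C→A: +{b,d}
  FIRST(S)={a,b,c,d}  FIRST(A)={a,b,d}  FIRST(B)={b,d}  FIRST(C)={a,b,c,d}
iter 3: (stable)
  FIRST(S)={a,b,c,d}  FIRST(A)={a,b,d}  FIRST(B)={b,d}  FIRST(C)={a,b,c,d}

FOLLOW iteration:
FOLLOW(S) := {$}
[1]
  A→A a: FOLLOW(A) ⊇ FIRST(a) = {a}; new: +{a}
  A→B: FOLLOW(B) ⊇ FOLLOW(A) ⊇ {a}; new: +{a}
  C→S d: FOLLOW(S) ⊇ FIRST(d) = {d}; new: +{d}
  S→B: FOLLOW(B) ⊇ FOLLOW(S) ⊇ {$,d}; new: +{$,d}
  S→C: FOLLOW(C) ⊇ FOLLOW(S) ⊇ {$,d}; new: +{$,d}
  FOLLOW[S]={$,d}  FOLLOW[A]={a}  FOLLOW[B]={$,a,d}  FOLLOW[C]={$,d}
[2]
  C→A: FOLLOW(A) ⊇ FOLLOW(C) ⊇ {$,d}; new: +{$,d}
  FOLLOW[S]={$,d}  FOLLOW[A]={$,a,d}  FOLLOW[B]={$,a,d}  FOLLOW[C]={$,d}
[3] done
  FOLLOW[S]={$,d}  FOLLOW[A]={$,a,d}  FOLLOW[B]={$,a,d}  FOLLOW[C]={$,d}

FOLLOW(A) = ["$", "a", "d"]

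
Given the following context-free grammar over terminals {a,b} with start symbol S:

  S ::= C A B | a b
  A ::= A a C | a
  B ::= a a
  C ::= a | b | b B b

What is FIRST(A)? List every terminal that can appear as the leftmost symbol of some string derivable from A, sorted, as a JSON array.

FIRST iteration:
pass 1:
  A via A→a: +{a}
  B via B→a a: +{a}
  C via C→a: +{a}
  C via C→b: +{b}
  S via S→C A B: +{a,b}
  FIRST(S)={a,b}  FIRST(A)={a}  FIRST(B)={a}  FIRST(C)={a,b}
pass 2: — fixpoint
  FIRST(S)={a,b}  FIRST(A)={a}  FIRST(B)={a}  FIRST(C)={a,b}

FIRST(A) = ["a"]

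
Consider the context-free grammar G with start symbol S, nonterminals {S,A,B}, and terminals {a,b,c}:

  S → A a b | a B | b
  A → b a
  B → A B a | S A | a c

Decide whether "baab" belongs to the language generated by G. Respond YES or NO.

Convert to CNF:
  S -> A X4 | T1 B | b
  A -> T0 T1
  B -> A X3 | S A | T1 T2
  T0 -> b
  T1 -> a
  T2 -> c
  X3 -> B T1
  X4 -> T1 T0

Fill CYK table bottom-up:
  T[0,0] 'b' = {S,T0}  orig:{S}
  T[1,1] 'a' = {T1}  orig:{}
  T[2,2] 'a' = {T1}  orig:{}
  T[3,3] 'b' = {S,T0}  orig:{S}
  T[0,1] 'ba' = {A}
  T[1,2] 'aa' = ∅
  T[2,3] 'ab' = {X4}  orig:{}
  T[0,2] 'baa' = ∅
  T[1,3] 'aab' = ∅
  T[0,3] 'baab' = {S}

S ∈ T[0,3] ⇒ YES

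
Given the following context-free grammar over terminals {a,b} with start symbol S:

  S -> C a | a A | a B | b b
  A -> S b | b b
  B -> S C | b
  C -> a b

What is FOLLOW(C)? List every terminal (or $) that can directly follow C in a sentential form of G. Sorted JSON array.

FIRST iteration:
round 1:
  A via A→b b: +{b}
  B via B→b: +{b}
  C via C→a b: +{a}
  S via S→C a: +{a}
  S via S→b b: +{b}
  FIRST(S)={a,b}  FIRST(A)={b}  FIRST(B)={b}  FIRST(C)={a}
round 2:
  A via A→S b: +{a}
  B via B→S C: +{a}
  FIRST(S)={a,b}  FIRST(A)={a,b}  FIRST(B)={a,b}  FIRST(C)={a}
round 3: done
  FIRST(S)={a,b}  FIRST(A)={a,b}  FIRST(B)={a,b}  FIRST(C)={a}

FOLLOW sets:
seed FOLLOW(S) with $
round 1:
  A→S b: FOLLOW(S) ⊇ FIRST(b) = {b}; new: +{b}
  B→S C: FOLLOW(S) ⊇ FIRST(C) = {a}; new: +{a}
  S→C a: FOLLOW(C) ⊇ FIRST(a) = {a}; new: +{a}
  S→a A: FOLLOW(A) ⊇ FOLLOW(S) ⊇ {$,a,b}; new: +{$,a,b}
  S→a B: FOLLOW(B) ⊇ FOLLOW(S) ⊇ {$,a,b}; new: +{$,a,b}
  S: {$,a,b}  A: {$,a,b}  B: {$,a,b}  C: {a}
round 2:
  B→S C: FOLLOW(C) ⊇ FOLLOW(B) ⊇ {$,a,b}; new: +{$,b}
  S: {$,a,b}  A: {$,a,b}  B: {$,a,b}  C: {$,a,b}
round 3: done
  S: {$,a,b}  A: {$,a,b}  B: {$,a,b}  C: {$,a,b}

FOLLOW(C) = ["$", "a", "b"]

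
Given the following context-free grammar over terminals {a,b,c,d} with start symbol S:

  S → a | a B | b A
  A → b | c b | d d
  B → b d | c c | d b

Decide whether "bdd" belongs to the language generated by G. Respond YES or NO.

CNF form of G:
  S -> T1 A | T3 B | a
  A -> T0 T1 | T2 T2 | b
  B -> T0 T0 | T1 T2 | T2 T1
  T0 -> c
  T1 -> b
  T2 -> d
  T3 -> a

CYK fill:
  T[0,0] 'b' = {A,T1}  orig:{A}
  T[1,1] 'd' = {T2}  orig:{}
  T[2,2] 'd' = {T2}  orig:{}
  T[0,1] 'bd' = {B}
  T[1,2] 'dd' = {A}
  T[0,2] 'bdd' = {S}

S ∈ T[0,2] ⇒ YES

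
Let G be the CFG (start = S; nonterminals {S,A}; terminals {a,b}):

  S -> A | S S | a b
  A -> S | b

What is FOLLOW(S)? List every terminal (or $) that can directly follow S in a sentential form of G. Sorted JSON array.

FIRST iteration:
round 1:
  A via A→b: +{b}
  S via S→A: +{b}
  S via S→a b: +{a}
  S: {a,b}  A: {b}
round 2:
  A via A→S: +{a}
  S: {a,b}  A: {a,b}
round 3: — fixpoint
  S: {a,b}  A: {a,b}

Compute FOLLOW by fixpoint:
initialize: $ ∈ FOLLOW(S)
iter 1:
  S→A: FOLLOW(A) ⊇ FOLLOW(S) ⊇ {$}; new: +{$}
  S→S S: FOLLOW(S) ⊇ FIRST(S) = {a,b}; new: +{a,b}
  S: {$,a,b}  A: {$}
iter 2:
  S→A: FOLLOW(A) ⊇ FOLLOW(S) ⊇ {$,a,b}; new: +{a,b}
  S: {$,a,b}  A: {$,a,b}
iter 3: (stable)
  S: {$,a,b}  A: {$,a,b}

FOLLOW(S) = ["$", "a", "b"]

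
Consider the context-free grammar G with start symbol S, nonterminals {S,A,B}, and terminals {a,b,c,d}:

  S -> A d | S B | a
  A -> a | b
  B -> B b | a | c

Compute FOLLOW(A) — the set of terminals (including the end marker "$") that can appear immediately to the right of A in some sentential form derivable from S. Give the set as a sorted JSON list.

FIRST iteration:
iter 1:
  A via A→a: +{a}
  A via A→b: +{b}
  B via B→a: +{a}
  B via B→c: +{c}
  S via S→A d: +{a,b}
  S: {a,b}  A: {a,b}  B: {a,c}
iter 2: (stable)
  S: {a,b}  A: {a,b}  B: {a,c}

FOLLOW iteration:
initialize: $ ∈ FOLLOW(S)
iter 1:
  B→B b: FOLLOW(B) ⊇ FIRST(b) = {b}; new: +{b}
  S→A d: FOLLOW(A) ⊇ FIRST(d) = {d}; new: +{d}
  S→S B: FOLLOW(S) ⊇ FIRST(B) = {a,c}; new: +{a,c}
  S→S B: FOLLOW(B) ⊇ FOLLOW(S) ⊇ {$,a,c}; new: +{$,a,c}
  FOLLOW(S)={$,a,c}  FOLLOW(A)={d}  FOLLOW(B)={$,a,b,c}
iter 2: — fixpoint
  FOLLOW(S)={$,a,c}  FOLLOW(A)={d}  FOLLOW(B)={$,a,b,c}

FOLLOW(A) = ["d"]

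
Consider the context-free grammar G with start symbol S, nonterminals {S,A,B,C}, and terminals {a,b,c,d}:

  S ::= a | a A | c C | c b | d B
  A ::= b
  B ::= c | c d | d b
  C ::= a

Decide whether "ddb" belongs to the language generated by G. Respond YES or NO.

Convert to CNF:
  S -> T0 C | T0 T2 | T1 B | T3 A | a
  A -> b
  B -> T0 T1 | T1 T2 | c
  C -> a
  T0 -> c
  T1 -> d
  T2 -> b
  T3 -> a

CYK fill:
  T[0,0] 'd' = {T1}  orig:{}
  T[1,1] 'd' = {T1}  orig:{}
  T[2,2] 'b' = {A,T2}  orig:{A}
  T[0,1] 'dd' = ∅
  T[1,2] 'db' = {B}
  T[0,2] 'ddb' = {S}

S ∈ T[0,2] ⇒ YES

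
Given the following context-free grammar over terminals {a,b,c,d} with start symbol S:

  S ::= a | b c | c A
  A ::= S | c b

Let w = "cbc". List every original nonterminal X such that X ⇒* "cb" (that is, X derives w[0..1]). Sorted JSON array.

CNF form of G:
  S -> T0 T1 | T1 A | a
  A -> T0 T1 | T1 A | T1 T0 | a
  T0 -> b
  T1 -> c

Fill CYK table bottom-up (cells [i..j] with 0 ≤ i ≤ j ≤ 1 only):
  T[0,0] 'c' = {T1}  orig:{}
  T[1,1] 'b' = {T0}  orig:{}
  T[0,1] 'cb' = {A}

Original NTs in T[0,1] deriving "cb": ["A"]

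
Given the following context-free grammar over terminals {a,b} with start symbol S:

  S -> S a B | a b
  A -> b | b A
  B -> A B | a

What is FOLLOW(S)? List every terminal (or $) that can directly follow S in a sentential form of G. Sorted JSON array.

Compute FIRST by fixpoint:
[1]
  A via A→b: +{b}
  B via B→A B: +{b}
  B via B→a: +{a}
  S via S→a b: +{a}
  FIRST[S]={a}  FIRST[A]={b}  FIRST[B]={a,b}
[2] — fixpoint
  FIRST[S]={a}  FIRST[A]={b}  FIRST[B]={a,b}

FOLLOW sets:
FOLLOW(S) := {$}
[1]
  B→A B: FOLLOW(A) ⊇ FIRST(B) = {a,b}; new: +{a,b}
  S→S a B: FOLLOW(S) ⊇ FIRST(a) = {a}; new: +{a}
  S→S a B: FOLLOW(B) ⊇ FOLLOW(S) ⊇ {$,a}; new: +{$,a}
  FOLLOW(S)={$,a}  FOLLOW(A)={a,b}  FOLLOW(B)={$,a}
[2] done
  FOLLOW(S)={$,a}  FOLLOW(A)={a,b}  FOLLOW(B)={$,a}

FOLLOW(S) = ["$", "a"]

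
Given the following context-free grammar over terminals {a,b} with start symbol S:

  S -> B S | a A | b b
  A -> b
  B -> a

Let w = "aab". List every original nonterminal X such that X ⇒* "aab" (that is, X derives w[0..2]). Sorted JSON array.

Convert to CNF:
  S -> B S | T0 A | T1 T1
  A -> b
  B -> a
  T0 -> a
  T1 -> b

Fill CYK table bottom-up, restricted to cells inside w[0..2]:
  cell(0,0) a: {B,T0}  orig:{B}
  cell(1,1) a: {B,T0}  orig:{B}
  cell(2,2) b: {A,T1}  orig:{A}
  cell(0,1) aa: ∅
  cell(1,2) ab: {S}
  cell(0,2) aab: {S}

Original NTs in T[0,2] deriving "aab": ["S"]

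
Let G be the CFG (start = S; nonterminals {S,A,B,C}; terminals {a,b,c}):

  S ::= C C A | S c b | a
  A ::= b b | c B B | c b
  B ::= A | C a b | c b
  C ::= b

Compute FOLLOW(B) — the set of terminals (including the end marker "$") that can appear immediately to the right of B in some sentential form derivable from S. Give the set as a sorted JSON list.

FIRST sets, iterate to fixpoint:
[1]
  A via A→b b: +{b}
  A via A→c B B: +{c}
  B via B→A: +{b,c}
  C via C→b: +{b}
  S via S→C C A: +{b}
  S via S→a: +{a}
  FIRST[S]={a,b}  FIRST[A]={b,c}  FIRST[B]={b,c}  FIRST[C]={b}
[2] — fixpoint
  FIRST[S]={a,b}  FIRST[A]={b,c}  FIRST[B]={b,c}  FIRST[C]={b}

FOLLOW sets:
seed FOLLOW(S) with $
round 1:
  A→c B B: FOLLOW(B) ⊇ FIRST(B) = {b,c}; new: +{b,c}
  B→A: FOLLOW(A) ⊇ FOLLOW(B) ⊇ {b,c}; new: +{b,c}
  B→C a b: FOLLOW(C) ⊇ FIRST(a) = {a}; new: +{a}
  S→C C A: FOLLOW(C) ⊇ FIRST(C) = {b}; new: +{b}
  S→C C A: FOLLOW(C) ⊇ FIRST(A) = {b,c}; new: +{c}
  S→C C A: FOLLOW(A) ⊇ FOLLOW(S) ⊇ {$}; new: +{$}
  S→S c b: FOLLOW(S) ⊇ FIRST(c) = {c}; new: +{c}
  S: {$,c}  A: {$,b,c}  B: {b,c}  C: {a,b,c}
round 2:
  A→c B B: FOLLOW(B) ⊇ FOLLOW(A) ⊇ {$,b,c}; new: +{$}
  S: {$,c}  A: {$,b,c}  B: {$,b,c}  C: {a,b,c}
round 3: done
  S: {$,c}  A: {$,b,c}  B: {$,b,c}  C: {a,b,c}

FOLLOW(B) = ["$", "b", "c"]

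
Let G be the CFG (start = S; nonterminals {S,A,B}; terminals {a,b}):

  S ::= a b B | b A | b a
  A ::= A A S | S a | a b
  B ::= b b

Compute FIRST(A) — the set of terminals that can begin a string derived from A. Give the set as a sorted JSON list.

Compute FIRST by fixpoint:
pass 1:
  A via A→a b: +{a}
  B via B→b b: +{b}
  S via S→a b B: +{a}
  S via S→b A: +{b}
  S: {a,b}  A: {a}  B: {b}
pass 2:
  A via A→S a: +{b}
  S: {a,b}  A: {a,b}  B: {b}
pass 3: — fixpoint
  S: {a,b}  A: {a,b}  B: {b}

FIRST(A) = ["a", "b"]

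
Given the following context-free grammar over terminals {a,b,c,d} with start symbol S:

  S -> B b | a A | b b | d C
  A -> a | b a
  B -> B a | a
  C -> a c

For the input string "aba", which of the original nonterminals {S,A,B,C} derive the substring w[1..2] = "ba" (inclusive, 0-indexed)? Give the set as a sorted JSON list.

Convert to CNF:
  S -> B T0 | T0 T0 | T1 A | T3 C
  A -> T0 T1 | a
  B -> B T1 | a
  C -> T1 T2
  T0 -> b
  T1 -> a
  T2 -> c
  T3 -> d

CYK fill — only the sub-triangle for w[1..2]:
  T[1,1] 'b' = {T0}  orig:{}
  T[2,2] 'a' = {A,B,T1}  orig:{A,B}
  T[1,2] 'ba' = {A}

Original NTs in T[1,2] deriving "ba": ["A"]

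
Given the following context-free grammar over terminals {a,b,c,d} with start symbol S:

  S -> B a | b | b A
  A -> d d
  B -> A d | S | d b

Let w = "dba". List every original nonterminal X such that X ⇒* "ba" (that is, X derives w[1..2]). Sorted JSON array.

Convert to CNF:
  S -> B T1 | T2 A | b
  A -> T0 T0
  B -> A T0 | B T1 | T0 T2 | T2 A | b
  T0 -> d
  T1 -> a
  T2 -> b

Fill CYK table bottom-up, restricted to cells inside w[1..2]:
  cell(1,1) b: {B,S,T2}  orig:{B,S}
  cell(2,2) a: {T1}  orig:{}
  cell(1,2) ba: {B,S}

Original NTs in T[1,2] deriving "ba": ["B", "S"]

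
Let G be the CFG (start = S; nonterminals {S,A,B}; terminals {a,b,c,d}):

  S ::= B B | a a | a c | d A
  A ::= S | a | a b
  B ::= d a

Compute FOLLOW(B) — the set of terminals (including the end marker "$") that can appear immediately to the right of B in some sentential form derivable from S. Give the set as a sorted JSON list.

FIRST sets, iterate to fixpoint:
[1]
  A via A→a: +{a}
  B via B→d a: +{d}
  S via S→B B: +{d}
  S via S→a a: +{a}
  S: {a,d}  A: {a}  B: {d}
[2]
  A via A→S: +{d}
  S: {a,d}  A: {a,d}  B: {d}
[3] (stable)
  S: {a,d}  A: {a,d}  B: {d}

FOLLOW sets:
FOLLOW(S) := {$}
iter 1:
  S→B B: FOLLOW(B) ⊇ FIRST(B) = {d}; new: +{d}
  S→B B: FOLLOW(B) ⊇ FOLLOW(S) ⊇ {$}; new: +{$}
  S→d A: FOLLOW(A) ⊇ FOLLOW(S) ⊇ {$}; new: +{$}
  FOLLOW[S]={$}  FOLLOW[A]={$}  FOLLOW[B]={$,d}
iter 2: done
  FOLLOW[S]={$}  FOLLOW[A]={$}  FOLLOW[B]={$,d}

FOLLOW(B) = ["$", "d"]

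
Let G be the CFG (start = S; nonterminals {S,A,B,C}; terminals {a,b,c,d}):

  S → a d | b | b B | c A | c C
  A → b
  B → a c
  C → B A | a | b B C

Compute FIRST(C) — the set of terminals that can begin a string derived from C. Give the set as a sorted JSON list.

FIRST iteration:
[1]
  A via A→b: +{b}
  B via B→a c: +{a}
  C via C→B A: +{a}
  C via C→b B C: +{b}
  S via S→a d: +{a}
  S via S→b: +{b}
  S via S→c A: +{c}
  FIRST(S)={a,b,c}  FIRST(A)={b}  FIRST(B)={a}  FIRST(C)={a,b}
[2] (stable)
  FIRST(S)={a,b,c}  FIRST(A)={b}  FIRST(B)={a}  FIRST(C)={a,b}

FIRST(C) = ["a", "b"]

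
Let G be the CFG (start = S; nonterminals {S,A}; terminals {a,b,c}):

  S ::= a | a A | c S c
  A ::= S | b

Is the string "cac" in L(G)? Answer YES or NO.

CNF form of G:
  S -> T0 A | T1 X3 | a
  A -> T0 A | T1 X2 | a | b
  T0 -> a
  T1 -> c
  X2 -> S T1
  X3 -> S T1

CYK fill:
  T[0,0] 'c' = {T1}  orig:{}
  T[1,1] 'a' = {A,S,T0}  orig:{A,S}
  T[2,2] 'c' = {T1}  orig:{}
  T[0,1] 'ca' = ∅
  T[1,2] 'ac' = {X2,X3}  orig:{}
  T[0,2] 'cac' = {A,S}

S ∈ T[0,2] ⇒ YES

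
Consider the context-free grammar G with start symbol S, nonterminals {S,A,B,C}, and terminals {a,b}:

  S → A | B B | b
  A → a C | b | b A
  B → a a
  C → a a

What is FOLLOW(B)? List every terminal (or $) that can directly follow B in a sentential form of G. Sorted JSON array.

FIRST sets, iterate to fixpoint:
[1]
  A via A→a C: +{a}
  A via A→b: +{b}
  B via B→a a: +{a}
  C via C→a a: +{a}
  S via S→A: +{a,b}
  FIRST(S)={a,b}  FIRST(A)={a,b}  FIRST(B)={a}  FIRST(C)={a}
[2] (no change)
  FIRST(S)={a,b}  FIRST(A)={a,b}  FIRST(B)={a}  FIRST(C)={a}

Compute FOLLOW by fixpoint:
FOLLOW(S) := {$}
pass 1:
  S→A: FOLLOW(A) ⊇ FOLLOW(S) ⊇ {$}; new: +{$}
  S→B B: FOLLOW(B) ⊇ FIRST(B) = {a}; new: +{a}
  S→B B: FOLLOW(B) ⊇ FOLLOW(S) ⊇ {$}; new: +{$}
  FOLLOW[S]={$}  FOLLOW[A]={$}  FOLLOW[B]={$,a}  FOLLOW[C]={}
pass 2:
  A→a C: FOLLOW(C) ⊇ FOLLOW(A) ⊇ {$}; new: +{$}
  FOLLOW[S]={$}  FOLLOW[A]={$}  FOLLOW[B]={$,a}  FOLLOW[C]={$}
pass 3: (stable)
  FOLLOW[S]={$}  FOLLOW[A]={$}  FOLLOW[B]={$,a}  FOLLOW[C]={$}

FOLLOW(B) = ["$", "a"]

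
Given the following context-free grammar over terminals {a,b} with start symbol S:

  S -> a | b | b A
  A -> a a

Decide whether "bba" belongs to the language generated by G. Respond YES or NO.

Convert to CNF:
  S -> T1 A | a | b
  A -> T0 T0
  T0 -> a
  T1 -> b

Fill CYK table bottom-up:
  [0..0]={S,T1}  "b"  orig:{S}
  [1..1]={S,T1}  "b"  orig:{S}
  [2..2]={S,T0}  "a"  orig:{S}
  [0..1]=∅  "bb"
  [1..2]=∅  "ba"
  [0..2]=∅  "bba"

S ∉ T[0,2] ⇒ NO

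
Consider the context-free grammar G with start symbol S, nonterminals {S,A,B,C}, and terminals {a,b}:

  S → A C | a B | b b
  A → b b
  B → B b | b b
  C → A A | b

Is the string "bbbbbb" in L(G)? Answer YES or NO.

CNF form of G:
  S -> A C | T0 T0 | T1 B
  A -> T0 T0
  B -> B T0 | T0 T0
  C -> A A | b
  T0 -> b
  T1 -> a

Fill CYK table bottom-up:
  T[0,0] 'b' = {C,T0}  orig:{C}
  T[1,1] 'b' = {C,T0}  orig:{C}
  T[2,2] 'b' = {C,T0}  orig:{C}
  T[3,3] 'b' = {C,T0}  orig:{C}
  T[4,4] 'b' = {C,T0}  orig:{C}
  T[5,5] 'b' = {C,T0}  orig:{C}
  T[0,1] 'bb' = {A,B,S}
  T[1,2] 'bb' = {A,B,S}
  T[2,3] 'bb' = {A,B,S}
  T[3,4] 'bb' = {A,B,S}
  T[4,5] 'bb' = {A,B,S}
  T[0,2] 'bbb' = {B,S}
  T[1,3] 'bbb' = {B,S}
  T[2,4] 'bbb' = {B,S}
  T[3,5] 'bbb' = {B,S}
  T[0,3] 'bbbb' = {B,C}
  T[1,4] 'bbbb' = {B,C}
  T[2,5] 'bbbb' = {B,C}
  T[0,4] 'bbbbb' = {B}
  T[1,5] 'bbbbb' = {B}
  T[0,5] 'bbbbbb' = {B,S}

S ∈ T[0,5] ⇒ YES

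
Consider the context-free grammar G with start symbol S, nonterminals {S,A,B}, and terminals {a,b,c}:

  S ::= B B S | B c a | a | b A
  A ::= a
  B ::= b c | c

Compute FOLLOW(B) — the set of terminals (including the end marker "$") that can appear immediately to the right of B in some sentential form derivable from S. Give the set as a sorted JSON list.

FIRST iteration:
iter 1:
  A via A→a: +{a}
  B via B→b c: +{b}
  B via B→c: +{c}
  S via S→B B S: +{b,c}
  S via S→a: +{a}
  FIRST(S)={a,b,c}  FIRST(A)={a}  FIRST(B)={b,c}
iter 2: (stable)
  FIRST(S)={a,b,c}  FIRST(A)={a}  FIRST(B)={b,c}

Compute FOLLOW by fixpoint:
seed FOLLOW(S) with $
[1]
  S→B B S: FOLLOW(B) ⊇ FIRST(B) = {b,c}; new: +{b,c}
  S→B B S: FOLLOW(B) ⊇ FIRST(S) = {a,b,c}; new: +{a}
  S→b A: FOLLOW(A) ⊇ FOLLOW(S) ⊇ {$}; new: +{$}
  S: {$}  A: {$}  B: {a,b,c}
[2] (stable)
  S: {$}  A: {$}  B: {a,b,c}

FOLLOW(B) = ["a", "b", "c"]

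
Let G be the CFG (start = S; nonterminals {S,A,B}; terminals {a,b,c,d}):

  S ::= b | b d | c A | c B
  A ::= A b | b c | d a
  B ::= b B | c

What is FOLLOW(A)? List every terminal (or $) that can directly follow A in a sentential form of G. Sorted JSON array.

FIRST iteration:
iter 1:
  A via A→b c: +{b}
  A via A→d a: +{d}
  B via B→b B: +{b}
  B via B→c: +{c}
  S via S→b: +{b}
  S via S→c A: +{c}
  FIRST[S]={b,c}  FIRST[A]={b,d}  FIRST[B]={b,c}
iter 2: done
  FIRST[S]={b,c}  FIRST[A]={b,d}  FIRST[B]={b,c}

Compute FOLLOW by fixpoint:
seed FOLLOW(S) with $
round 1:
  A→A b: FOLLOW(A) ⊇ FIRST(b) = {b}; new: +{b}
  S→c A: FOLLOW(A) ⊇ FOLLOW(S) ⊇ {$}; new: +{$}
  S→c B: FOLLOW(B) ⊇ FOLLOW(S) ⊇ {$}; new: +{$}
  FOLLOW[S]={$}  FOLLOW[A]={$,b}  FOLLOW[B]={$}
round 2: (no change)
  FOLLOW[S]={$}  FOLLOW[A]={$,b}  FOLLOW[B]={$}

FOLLOW(A) = ["$", "b"]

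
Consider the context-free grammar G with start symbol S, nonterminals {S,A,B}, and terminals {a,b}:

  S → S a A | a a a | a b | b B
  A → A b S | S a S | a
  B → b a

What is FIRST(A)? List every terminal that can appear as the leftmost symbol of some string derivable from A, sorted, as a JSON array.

FIRST sets, iterate to fixpoint:
iter 1:
  A via A→a: +{a}
  B via B→b a: +{b}
  S via S→a a a: +{a}
  S via S→b B: +{b}
  S: {a,b}  A: {a}  B: {b}
iter 2:
  A via A→S a S: +{b}
  S: {a,b}  A: {a,b}  B: {b}
iter 3: (stable)
  S: {a,b}  A: {a,b}  B: {b}

FIRST(A) = ["a", "b"]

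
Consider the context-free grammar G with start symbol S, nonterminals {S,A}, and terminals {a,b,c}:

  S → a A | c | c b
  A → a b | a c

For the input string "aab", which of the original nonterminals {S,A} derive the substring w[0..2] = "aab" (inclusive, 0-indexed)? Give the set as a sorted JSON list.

Convert to CNF:
  S -> T0 A | T2 T1 | c
  A -> T0 T1 | T0 T2
  T0 -> a
  T1 -> b
  T2 -> c

Fill CYK table bottom-up (cells [i..j] with 0 ≤ i ≤ j ≤ 2 only):
  [0..0]={T0}  "a"  orig:{}
  [1..1]={T0}  "a"  orig:{}
  [2..2]={T1}  "b"  orig:{}
  [0..1]=∅  "aa"
  [1..2]={A}  "ab"
  [0..2]={S}  "aab"

Original NTs in T[0,2] deriving "aab": ["S"]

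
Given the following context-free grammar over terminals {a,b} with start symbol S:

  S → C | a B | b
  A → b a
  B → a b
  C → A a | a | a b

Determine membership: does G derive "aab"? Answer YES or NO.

Convert to CNF:
  S -> A T1 | T1 B | T1 T0 | a | b
  A -> T0 T1
  B -> T1 T0
  C -> A T1 | T1 T0 | a
  T0 -> b
  T1 -> a

Fill CYK table bottom-up:
  T[0,0] 'a' = {C,S,T1}  orig:{C,S}
  T[1,1] 'a' = {C,S,T1}  orig:{C,S}
  T[2,2] 'b' = {S,T0}  orig:{S}
  T[0,1] 'aa' = ∅
  T[1,2] 'ab' = {B,C,S}
  T[0,2] 'aab' = {S}

S ∈ T[0,2] ⇒ YES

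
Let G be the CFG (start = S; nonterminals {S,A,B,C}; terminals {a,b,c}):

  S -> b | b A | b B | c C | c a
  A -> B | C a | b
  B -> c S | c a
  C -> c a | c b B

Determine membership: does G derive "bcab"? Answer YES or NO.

CNF form of G:
  S -> T1 C | T1 T0 | T2 A | T2 B | b
  A -> C T0 | T1 S | T1 T0 | b
  B -> T1 S | T1 T0
  C -> T1 T0 | T1 X3
  T0 -> a
  T1 -> c
  T2 -> b
  X3 -> T2 B

CYK table (by increasing span):
  cell(0,0) b: {A,S,T2}  orig:{A,S}
  cell(1,1) c: {T1}  orig:{}
  cell(2,2) a: {T0}  orig:{}
  cell(3,3) b: {A,S,T2}  orig:{A,S}
  cell(0,1) bc: ∅
  cell(1,2) ca: {A,B,C,S}
  cell(2,3) ab: ∅
  cell(0,2) bca: {S,X3}  orig:{S}
  cell(1,3) cab: ∅
  cell(0,3) bcab: ∅

S ∉ T[0,3] ⇒ NO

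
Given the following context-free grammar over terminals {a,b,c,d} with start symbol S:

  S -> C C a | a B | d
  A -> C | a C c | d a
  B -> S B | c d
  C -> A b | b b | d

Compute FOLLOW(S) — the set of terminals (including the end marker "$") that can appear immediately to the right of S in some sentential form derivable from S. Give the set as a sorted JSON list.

FIRST iteration:
pass 1:
  A via A→a C c: +{a}
  A via A→d a: +{d}
  B via B→c d: +{c}
  C via C→A b: +{a,d}
  C via C→b b: +{b}
  S via S→C C a: +{a,b,d}
  S: {a,b,d}  A: {a,d}  B: {c}  C: {a,b,d}
pass 2:
  A via A→C: +{b}
  B via B→S B: +{a,b,d}
  S: {a,b,d}  A: {a,b,d}  B: {a,b,c,d}  C: {a,b,d}
pass 3: — fixpoint
  S: {a,b,d}  A: {a,b,d}  B: {a,b,c,d}  C: {a,b,d}

FOLLOW iteration:
FOLLOW(S) := {$}
[1]
  A→a C c: FOLLOW(C) ⊇ FIRST(c) = {c}; new: +{c}
  B→S B: FOLLOW(S) ⊇ FIRST(B) = {a,b,c,d}; new: +{a,b,c,d}
  C→A b: FOLLOW(A) ⊇ FIRST(b) = {b}; new: +{b}
  S→C C a: FOLLOW(C) ⊇ FIRST(C) = {a,b,d}; new: +{a,b,d}
  S→a B: FOLLOW(B) ⊇ FOLLOW(S) ⊇ {$,a,b,c,d}; new: +{$,a,b,c,d}
  S: {$,a,b,c,d}  A: {b}  B: {$,a,b,c,d}  C: {a,b,c,d}
[2] (no change)
  S: {$,a,b,c,d}  A: {b}  B: {$,a,b,c,d}  C: {a,b,c,d}

FOLLOW(S) = ["$", "a", "b", "c", "d"]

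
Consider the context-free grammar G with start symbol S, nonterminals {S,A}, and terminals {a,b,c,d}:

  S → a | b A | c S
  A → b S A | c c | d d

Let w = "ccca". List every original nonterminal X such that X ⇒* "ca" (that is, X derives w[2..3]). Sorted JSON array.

CNF form of G:
  S -> T0 A | T1 S | a
  A -> T0 X3 | T1 T1 | T2 T2
  T0 -> b
  T1 -> c
  T2 -> d
  X3 -> S A

CYK table (by increasing span) — only the sub-triangle for w[2..3]:
  cell(2,2) c: {T1}  orig:{}
  cell(3,3) a: {S}
  cell(2,3) ca: {S}

Original NTs in T[2,3] deriving "ca": ["S"]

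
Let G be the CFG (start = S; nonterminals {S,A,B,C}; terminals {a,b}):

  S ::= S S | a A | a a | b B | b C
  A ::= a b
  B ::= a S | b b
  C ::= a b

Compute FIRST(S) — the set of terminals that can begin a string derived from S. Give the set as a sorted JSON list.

FIRST iteration:
pass 1:
  A via A→a b: +{a}
  B via B→a S: +{a}
  B via B→b b: +{b}
  C via C→a b: +{a}
  S via S→a A: +{a}
  S via S→b B: +{b}
  FIRST(S)={a,b}  FIRST(A)={a}  FIRST(B)={a,b}  FIRST(C)={a}
pass 2: done
  FIRST(S)={a,b}  FIRST(A)={a}  FIRST(B)={a,b}  FIRST(C)={a}

FIRST(S) = ["a", "b"]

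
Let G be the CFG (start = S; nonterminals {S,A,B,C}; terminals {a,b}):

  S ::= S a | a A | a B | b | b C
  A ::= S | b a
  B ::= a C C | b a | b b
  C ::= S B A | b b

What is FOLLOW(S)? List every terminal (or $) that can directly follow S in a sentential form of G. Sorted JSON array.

Compute FIRST by fixpoint:
pass 1:
  A via A→b a: +{b}
  B via B→a C C: +{a}
  B via B→b a: +{b}
  C via C→b b: +{b}
  S via S→a A: +{a}
  S via S→b: +{b}
  FIRST(S)={a,b}  FIRST(A)={b}  FIRST(B)={a,b}  FIRST(C)={b}
pass 2:
  A via A→S: +{a}
  C via C→S B A: +{a}
  FIRST(S)={a,b}  FIRST(A)={a,b}  FIRST(B)={a,b}  FIRST(C)={a,b}
pass 3: (stable)
  FIRST(S)={a,b}  FIRST(A)={a,b}  FIRST(B)={a,b}  FIRST(C)={a,b}

Compute FOLLOW by fixpoint:
seed FOLLOW(S) with $
[1]
  B→a C C: FOLLOW(C) ⊇ FIRST(C) = {a,b}; new: +{a,b}
  C→S B A: FOLLOW(S) ⊇ FIRST(B) = {a,b}; new: +{a,b}
  C→S B A: FOLLOW(B) ⊇ FIRST(A) = {a,b}; new: +{a,b}
  C→S B A: FOLLOW(A) ⊇ FOLLOW(C) ⊇ {a,b}; new: +{a,b}
  S→a A: FOLLOW(A) ⊇ FOLLOW(S) ⊇ {$,a,b}; new: +{$}
  S→a B: FOLLOW(B) ⊇ FOLLOW(S) ⊇ {$,a,b}; new: +{$}
  S→b C: FOLLOW(C) ⊇ FOLLOW(S) ⊇ {$,a,b}; new: +{$}
  FOLLOW[S]={$,a,b}  FOLLOW[A]={$,a,b}  FOLLOW[B]={$,a,b}  FOLLOW[C]={$,a,b}
[2] — fixpoint
  FOLLOW[S]={$,a,b}  FOLLOW[A]={$,a,b}  FOLLOW[B]={$,a,b}  FOLLOW[C]={$,a,b}

FOLLOW(S) = ["$", "a", "b"]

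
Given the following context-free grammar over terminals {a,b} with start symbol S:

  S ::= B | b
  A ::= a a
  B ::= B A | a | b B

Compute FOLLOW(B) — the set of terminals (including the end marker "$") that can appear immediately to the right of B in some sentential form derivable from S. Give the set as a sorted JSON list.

Compute FIRST by fixpoint:
[1]
  A via A→a a: +{a}
  B via B→a: +{a}
  B via B→b B: +{b}
  S via S→B: +{a,b}
  FIRST(S)={a,b}  FIRST(A)={a}  FIRST(B)={a,b}
[2] (stable)
  FIRST(S)={a,b}  FIRST(A)={a}  FIRST(B)={a,b}

FOLLOW iteration:
seed FOLLOW(S) with $
pass 1:
  B→B A: FOLLOW(B) ⊇ FIRST(A) = {a}; new: +{a}
  B→B A: FOLLOW(A) ⊇ FOLLOW(B) ⊇ {a}; new: +{a}
  S→B: FOLLOW(B) ⊇ FOLLOW(S) ⊇ {$}; new: +{$}
  FOLLOW[S]={$}  FOLLOW[A]={a}  FOLLOW[B]={$,a}
pass 2:
  B→B A: FOLLOW(A) ⊇ FOLLOW(B) ⊇ {$,a}; new: +{$}
  FOLLOW[S]={$}  FOLLOW[A]={$,a}  FOLLOW[B]={$,a}
pass 3: (no change)
  FOLLOW[S]={$}  FOLLOW[A]={$,a}  FOLLOW[B]={$,a}

FOLLOW(B) = ["$", "a"]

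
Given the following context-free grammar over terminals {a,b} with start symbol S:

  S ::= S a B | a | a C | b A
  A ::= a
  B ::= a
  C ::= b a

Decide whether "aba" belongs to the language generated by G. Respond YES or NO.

Convert to CNF:
  S -> S X2 | T0 A | T1 C | a
  A -> a
  B -> a
  C -> T0 T1
  T0 -> b
  T1 -> a
  X2 -> T1 B

CYK table (by increasing span):
  T[0,0] 'a' = {A,B,S,T1}  orig:{A,B,S}
  T[1,1] 'b' = {T0}  orig:{}
  T[2,2] 'a' = {A,B,S,T1}  orig:{A,B,S}
  T[0,1] 'ab' = ∅
  T[1,2] 'ba' = {C,S}
  T[0,2] 'aba' = {S}

S ∈ T[0,2] ⇒ YES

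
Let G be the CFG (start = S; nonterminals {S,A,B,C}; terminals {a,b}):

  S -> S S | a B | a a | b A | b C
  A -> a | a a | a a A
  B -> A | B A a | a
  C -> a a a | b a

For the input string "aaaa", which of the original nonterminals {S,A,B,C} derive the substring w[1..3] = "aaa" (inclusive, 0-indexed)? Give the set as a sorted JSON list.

Convert to CNF:
  S -> S S | T0 B | T0 T0 | T1 A | T1 C
  A -> T0 T0 | T0 X2 | a
  B -> B X3 | T0 T0 | T0 X4 | a
  C -> T0 X5 | T1 T0
  T0 -> a
  T1 -> b
  X2 -> T0 A
  X3 -> A T0
  X4 -> T0 A
  X5 -> T0 T0

Fill CYK table bottom-up — only the sub-triangle for w[1..3]:
  [1..1]={A,B,T0}  "a"  orig:{A,B}
  [2..2]={A,B,T0}  "a"  orig:{A,B}
  [3..3]={A,B,T0}  "a"  orig:{A,B}
  [1..2]={A,B,S,X2,X3,X4,X5}  "aa"  orig:{A,B,S}
  [2..3]={A,B,S,X2,X3,X4,X5}  "aa"  orig:{A,B,S}
  [1..3]={A,B,C,S,X2,X3,X4}  "aaa"  orig:{A,B,C,S}

Original NTs in T[1,3] deriving "aaa": ["A", "B", "C", "S"]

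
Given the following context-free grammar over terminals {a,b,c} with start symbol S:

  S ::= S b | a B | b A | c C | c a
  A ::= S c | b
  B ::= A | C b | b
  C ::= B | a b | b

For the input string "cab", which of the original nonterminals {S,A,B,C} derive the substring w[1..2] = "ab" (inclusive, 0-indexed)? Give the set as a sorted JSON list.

Convert to CNF:
  S -> S T1 | T0 C | T0 T2 | T1 A | T2 B
  A -> S T0 | b
  B -> C T1 | S T0 | b
  C -> C T1 | S T0 | T2 T1 | b
  T0 -> c
  T1 -> b
  T2 -> a

CYK fill, restricted to cells inside w[1..2]:
  T[1,1] 'a' = {T2}  orig:{}
  T[2,2] 'b' = {A,B,C,T1}  orig:{A,B,C}
  T[1,2] 'ab' = {C,S}

Original NTs in T[1,2] deriving "ab": ["C", "S"]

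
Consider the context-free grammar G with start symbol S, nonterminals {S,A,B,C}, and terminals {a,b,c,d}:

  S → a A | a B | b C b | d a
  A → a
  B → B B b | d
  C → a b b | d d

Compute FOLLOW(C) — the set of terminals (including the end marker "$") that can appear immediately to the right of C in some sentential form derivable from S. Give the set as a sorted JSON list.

FIRST iteration:
iter 1:
  A via A→a: +{a}
  B via B→d: +{d}
  C via C→a b b: +{a}
  C via C→d d: +{d}
  S via S→a A: +{a}
  S via S→b C b: +{b}
  S via S→d a: +{d}
  FIRST(S)={a,b,d}  FIRST(A)={a}  FIRST(B)={d}  FIRST(C)={a,d}
iter 2: done
  FIRST(S)={a,b,d}  FIRST(A)={a}  FIRST(B)={d}  FIRST(C)={a,d}

Compute FOLLOW by fixpoint:
initialize: $ ∈ FOLLOW(S)
iter 1:
  B→B B b: FOLLOW(B) ⊇ FIRST(B) = {d}; new: +{d}
  B→B B b: FOLLOW(B) ⊇ FIRST(b) = {b}; new: +{b}
  S→a A: FOLLOW(A) ⊇ FOLLOW(S) ⊇ {$}; new: +{$}
  S→a B: FOLLOW(B) ⊇ FOLLOW(S) ⊇ {$}; new: +{$}
  S→b C b: FOLLOW(C) ⊇ FIRST(b) = {b}; new: +{b}
  S: {$}  A: {$}  B: {$,b,d}  C: {b}
iter 2: (no change)
  S: {$}  A: {$}  B: {$,b,d}  C: {b}

FOLLOW(C) = ["b"]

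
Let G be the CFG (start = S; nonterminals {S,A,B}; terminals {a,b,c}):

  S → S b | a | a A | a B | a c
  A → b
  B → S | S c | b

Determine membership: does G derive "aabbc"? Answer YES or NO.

Convert to CNF:
  S -> S T0 | T2 A | T2 B | T2 T1 | a
  A -> b
  B -> S T0 | S T1 | T2 A | T2 B | T2 T1 | a | b
  T0 -> b
  T1 -> c
  T2 -> a

CYK table (by increasing span):
  [0..0]={B,S,T2}  "a"  orig:{B,S}
  [1..1]={B,S,T2}  "a"  orig:{B,S}
  [2..2]={A,B,T0}  "b"  orig:{A,B}
  [3..3]={A,B,T0}  "b"  orig:{A,B}
  [4..4]={T1}  "c"  orig:{}
  [0..1]={B,S}  "aa"
  [1..2]={B,S}  "ab"
  [2..3]=∅  "bb"
  [3..4]=∅  "bc"
  [0..2]={B,S}  "aab"
  [1..3]={B,S}  "abb"
  [2..4]=∅  "bbc"
  [0..3]={B,S}  "aabb"
  [1..4]={B}  "abbc"
  [0..4]={B,S}  "aabbc"

S ∈ T[0,4] ⇒ YES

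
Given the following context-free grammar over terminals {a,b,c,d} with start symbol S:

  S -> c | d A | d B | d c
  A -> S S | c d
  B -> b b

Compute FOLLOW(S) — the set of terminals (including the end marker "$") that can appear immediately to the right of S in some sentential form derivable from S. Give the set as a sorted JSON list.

FIRST sets, iterate to fixpoint:
iter 1:
  A via A→c d: +{c}
  B via B→b b: +{b}
  S via S→c: +{c}
  S via S→d A: +{d}
  FIRST(S)={c,d}  FIRST(A)={c}  FIRST(B)={b}
iter 2:
  A via A→S S: +{d}
  FIRST(S)={c,d}  FIRST(A)={c,d}  FIRST(B)={b}
iter 3: (no change)
  FIRST(S)={c,d}  FIRST(A)={c,d}  FIRST(B)={b}

FOLLOW iteration:
seed FOLLOW(S) with $
[1]
  A→S S: FOLLOW(S) ⊇ FIRST(S) = {c,d}; new: +{c,d}
  S→d A: FOLLOW(A) ⊇ FOLLOW(S) ⊇ {$,c,d}; new: +{$,c,d}
  S→d B: FOLLOW(B) ⊇ FOLLOW(S) ⊇ {$,c,d}; new: +{$,c,d}
  S: {$,c,d}  A: {$,c,d}  B: {$,c,d}
[2] (stable)
  S: {$,c,d}  A: {$,c,d}  B: {$,c,d}

FOLLOW(S) = ["$", "c", "d"]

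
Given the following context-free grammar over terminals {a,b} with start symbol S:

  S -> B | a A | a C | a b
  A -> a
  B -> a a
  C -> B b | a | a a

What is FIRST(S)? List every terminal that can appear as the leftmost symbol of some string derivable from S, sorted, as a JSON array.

Compute FIRST by fixpoint:
pass 1:
  A via A→a: +{a}
  B via B→a a: +{a}
  C via C→B b: +{a}
  S via S→B: +{a}
  FIRST(S)={a}  FIRST(A)={a}  FIRST(B)={a}  FIRST(C)={a}
pass 2: (stable)
  FIRST(S)={a}  FIRST(A)={a}  FIRST(B)={a}  FIRST(C)={a}

FIRST(S) = ["a"]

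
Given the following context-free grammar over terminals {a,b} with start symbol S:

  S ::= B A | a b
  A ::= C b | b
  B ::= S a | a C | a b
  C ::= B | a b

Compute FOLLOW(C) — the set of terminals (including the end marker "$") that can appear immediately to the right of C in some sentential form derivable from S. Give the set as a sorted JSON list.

FIRST sets, iterate to fixpoint:
pass 1:
  A via A→b: +{b}
  B via B→a C: +{a}
  C via C→B: +{a}
  S via S→B A: +{a}
  FIRST[S]={a}  FIRST[A]={b}  FIRST[B]={a}  FIRST[C]={a}
pass 2:
  A via A→C b: +{a}
  FIRST[S]={a}  FIRST[A]={a,b}  FIRST[B]={a}  FIRST[C]={a}
pass 3: (stable)
  FIRST[S]={a}  FIRST[A]={a,b}  FIRST[B]={a}  FIRST[C]={a}

Compute FOLLOW by fixpoint:
FOLLOW(S) := {$}
pass 1:
  A→C b: FOLLOW(C) ⊇ FIRST(b) = {b}; new: +{b}
  B→S a: FOLLOW(S) ⊇ FIRST(a) = {a}; new: +{a}
  C→B: FOLLOW(B) ⊇ FOLLOW(C) ⊇ {b}; new: +{b}
  S→B A: FOLLOW(B) ⊇ FIRST(A) = {a,b}; new: +{a}
  S→B A: FOLLOW(A) ⊇ FOLLOW(S) ⊇ {$,a}; new: +{$,a}
  FOLLOW(S)={$,a}  FOLLOW(A)={$,a}  FOLLOW(B)={a,b}  FOLLOW(C)={b}
pass 2:
  B→a C: FOLLOW(C) ⊇ FOLLOW(B) ⊇ {a,b}; new: +{a}
  FOLLOW(S)={$,a}  FOLLOW(A)={$,a}  FOLLOW(B)={a,b}  FOLLOW(C)={a,b}
pass 3: (stable)
  FOLLOW(S)={$,a}  FOLLOW(A)={$,a}  FOLLOW(B)={a,b}  FOLLOW(C)={a,b}

FOLLOW(C) = ["a", "b"]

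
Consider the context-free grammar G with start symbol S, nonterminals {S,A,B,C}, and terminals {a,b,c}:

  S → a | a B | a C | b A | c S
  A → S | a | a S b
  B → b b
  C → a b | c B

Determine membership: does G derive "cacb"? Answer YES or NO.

Convert to CNF:
  S -> T0 B | T0 C | T1 A | T2 S | a
  A -> T0 B | T0 C | T0 X3 | T1 A | T2 S | a
  B -> T1 T1
  C -> T0 T1 | T2 B
  T0 -> a
  T1 -> b
  T2 -> c
  X3 -> S T1

Fill CYK table bottom-up:
  T[0,0] 'c' = {T2}  orig:{}
  T[1,1] 'a' = {A,S,T0}  orig:{A,S}
  T[2,2] 'c' = {T2}  orig:{}
  T[3,3] 'b' = {T1}  orig:{}
  T[0,1] 'ca' = {A,S}
  T[1,2] 'ac' = ∅
  T[2,3] 'cb' = ∅
  T[0,2] 'cac' = ∅
  T[1,3] 'acb' = ∅
  T[0,3] 'cacb' = ∅

S ∉ T[0,3] ⇒ NO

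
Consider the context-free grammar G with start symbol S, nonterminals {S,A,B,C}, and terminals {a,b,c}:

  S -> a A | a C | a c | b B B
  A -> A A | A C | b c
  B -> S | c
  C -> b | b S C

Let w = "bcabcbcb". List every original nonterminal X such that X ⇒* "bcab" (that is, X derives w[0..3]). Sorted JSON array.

Convert to CNF:
  S -> T0 X5 | T2 A | T2 C | T2 T1
  A -> A A | A C | T0 T1
  B -> T0 X3 | T2 A | T2 C | T2 T1 | c
  C -> T0 X4 | b
  T0 -> b
  T1 -> c
  T2 -> a
  X3 -> B B
  X4 -> S C
  X5 -> B B

Fill CYK table bottom-up (cells [i..j] with 0 ≤ i ≤ j ≤ 3 only):
  cell(0,0) b: {C,T0}  orig:{C}
  cell(1,1) c: {B,T1}  orig:{B}
  cell(2,2) a: {T2}  orig:{}
  cell(3,3) b: {C,T0}  orig:{C}
  cell(0,1) bc: {A}
  cell(1,2) ca: ∅
  cell(2,3) ab: {B,S}
  cell(0,2) bca: ∅
  cell(1,3) cab: {X3,X5}  orig:{}
  cell(0,3) bcab: {B,S}

Original NTs in T[0,3] deriving "bcab": ["B", "S"]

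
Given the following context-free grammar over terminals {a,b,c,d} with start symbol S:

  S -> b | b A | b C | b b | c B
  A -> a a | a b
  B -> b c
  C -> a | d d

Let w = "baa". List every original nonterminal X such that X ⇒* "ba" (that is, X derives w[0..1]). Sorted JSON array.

Convert to CNF:
  S -> T1 A | T1 C | T1 T1 | T2 B | b
  A -> T0 T0 | T0 T1
  B -> T1 T2
  C -> T3 T3 | a
  T0 -> a
  T1 -> b
  T2 -> c
  T3 -> d

Fill CYK table bottom-up, restricted to cells inside w[0..1]:
  cell(0,0) b: {S,T1}  orig:{S}
  cell(1,1) a: {C,T0}  orig:{C}
  cell(0,1) ba: {S}

Original NTs in T[0,1] deriving "ba": ["S"]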